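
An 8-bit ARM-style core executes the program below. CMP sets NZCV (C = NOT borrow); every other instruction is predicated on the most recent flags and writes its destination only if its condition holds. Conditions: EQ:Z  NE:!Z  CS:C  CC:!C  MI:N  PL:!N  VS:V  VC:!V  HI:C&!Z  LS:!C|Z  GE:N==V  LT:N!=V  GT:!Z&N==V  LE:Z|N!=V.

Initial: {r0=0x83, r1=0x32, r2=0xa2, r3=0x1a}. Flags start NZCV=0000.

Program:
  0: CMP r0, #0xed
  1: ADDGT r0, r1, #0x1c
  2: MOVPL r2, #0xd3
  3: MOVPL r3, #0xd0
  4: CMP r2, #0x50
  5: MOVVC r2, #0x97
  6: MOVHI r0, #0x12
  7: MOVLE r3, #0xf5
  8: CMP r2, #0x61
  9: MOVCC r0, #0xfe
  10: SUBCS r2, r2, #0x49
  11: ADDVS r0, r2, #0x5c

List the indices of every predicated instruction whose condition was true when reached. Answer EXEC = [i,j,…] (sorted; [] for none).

0: ✓ CMP  NZCV=1000
1: · ADDGT
2: · MOVPL
3: · MOVPL
4: ✓ CMP  NZCV=0011
5: · MOVVC
6: ✓ MOVHI  r0←0x12
7: ✓ MOVLE  r3←0xf5
8: ✓ CMP  NZCV=0011
9: · MOVCC
10: ✓ SUBCS  r2←0x59
11: ✓ ADDVS  r0←0xb5

EXEC = [6,7,10,11]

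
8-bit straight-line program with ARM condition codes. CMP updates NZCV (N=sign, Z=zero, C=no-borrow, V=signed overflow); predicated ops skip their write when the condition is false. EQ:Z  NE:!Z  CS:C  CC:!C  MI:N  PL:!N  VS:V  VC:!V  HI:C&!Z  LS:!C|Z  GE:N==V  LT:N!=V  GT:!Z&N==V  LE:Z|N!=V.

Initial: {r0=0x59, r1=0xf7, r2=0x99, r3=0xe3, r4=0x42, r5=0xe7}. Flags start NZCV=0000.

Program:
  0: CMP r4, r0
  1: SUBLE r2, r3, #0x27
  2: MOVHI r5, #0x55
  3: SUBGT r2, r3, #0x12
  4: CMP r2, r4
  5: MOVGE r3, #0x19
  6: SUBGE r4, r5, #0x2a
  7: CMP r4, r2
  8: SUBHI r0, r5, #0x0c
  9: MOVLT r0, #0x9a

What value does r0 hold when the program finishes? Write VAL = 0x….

0: ✓ CMP  NZCV=1000
1: ✓ SUBLE  r2←0xbc
2: · MOVHI
3: · SUBGT
4: ✓ CMP  NZCV=0011
5: · MOVGE
6: · SUBGE
7: ✓ CMP  NZCV=1001
8: · SUBHI
9: · MOVLT

VAL = 0x59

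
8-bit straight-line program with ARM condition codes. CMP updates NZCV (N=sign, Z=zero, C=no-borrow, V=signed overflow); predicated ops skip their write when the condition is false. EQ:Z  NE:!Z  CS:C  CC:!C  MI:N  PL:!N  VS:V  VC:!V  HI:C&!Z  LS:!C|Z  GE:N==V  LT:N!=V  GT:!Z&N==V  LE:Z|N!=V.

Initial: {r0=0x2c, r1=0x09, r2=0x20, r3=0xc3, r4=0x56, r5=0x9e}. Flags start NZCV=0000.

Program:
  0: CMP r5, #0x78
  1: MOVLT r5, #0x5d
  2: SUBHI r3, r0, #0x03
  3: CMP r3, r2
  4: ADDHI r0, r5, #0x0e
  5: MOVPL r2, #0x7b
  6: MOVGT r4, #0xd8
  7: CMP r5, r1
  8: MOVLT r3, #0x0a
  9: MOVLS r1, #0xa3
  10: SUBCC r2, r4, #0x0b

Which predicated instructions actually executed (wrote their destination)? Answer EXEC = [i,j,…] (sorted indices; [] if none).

EXEC = [1,2,4,5,6]

0: ✓ CMP  NZCV=0011
1: ✓ MOVLT  r5←0x5d
2: ✓ SUBHI  r3←0x29
3: ✓ CMP  NZCV=0010
4: ✓ ADDHI  r0←0x6b
5: ✓ MOVPL  r2←0x7b
6: ✓ MOVGT  r4←0xd8
7: ✓ CMP  NZCV=0010
8: · MOVLT
9: · MOVLS
10: · SUBCC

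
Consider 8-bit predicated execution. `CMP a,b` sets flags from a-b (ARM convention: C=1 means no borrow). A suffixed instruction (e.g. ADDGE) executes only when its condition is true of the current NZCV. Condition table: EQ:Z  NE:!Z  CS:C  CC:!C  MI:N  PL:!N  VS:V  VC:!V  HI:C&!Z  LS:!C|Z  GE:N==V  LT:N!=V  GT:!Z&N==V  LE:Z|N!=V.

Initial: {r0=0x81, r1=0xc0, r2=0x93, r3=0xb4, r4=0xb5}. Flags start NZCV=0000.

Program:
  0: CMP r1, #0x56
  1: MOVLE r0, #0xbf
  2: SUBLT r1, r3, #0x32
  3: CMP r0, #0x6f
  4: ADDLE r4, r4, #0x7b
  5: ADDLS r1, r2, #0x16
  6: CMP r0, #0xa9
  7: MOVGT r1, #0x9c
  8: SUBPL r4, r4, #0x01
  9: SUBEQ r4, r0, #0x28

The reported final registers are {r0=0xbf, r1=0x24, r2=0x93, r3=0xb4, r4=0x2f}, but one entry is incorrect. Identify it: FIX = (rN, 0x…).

FIX = (r1, 0x9c)

0: ✓ CMP  NZCV=0011
1: ✓ MOVLE  r0←0xbf
2: ✓ SUBLT  r1←0x82
3: ✓ CMP  NZCV=0011
4: ✓ ADDLE  r4←0x30
5: · ADDLS
6: ✓ CMP  NZCV=0010
7: ✓ MOVGT  r1←0x9c
8: ✓ SUBPL  r4←0x2f
9: · SUBEQ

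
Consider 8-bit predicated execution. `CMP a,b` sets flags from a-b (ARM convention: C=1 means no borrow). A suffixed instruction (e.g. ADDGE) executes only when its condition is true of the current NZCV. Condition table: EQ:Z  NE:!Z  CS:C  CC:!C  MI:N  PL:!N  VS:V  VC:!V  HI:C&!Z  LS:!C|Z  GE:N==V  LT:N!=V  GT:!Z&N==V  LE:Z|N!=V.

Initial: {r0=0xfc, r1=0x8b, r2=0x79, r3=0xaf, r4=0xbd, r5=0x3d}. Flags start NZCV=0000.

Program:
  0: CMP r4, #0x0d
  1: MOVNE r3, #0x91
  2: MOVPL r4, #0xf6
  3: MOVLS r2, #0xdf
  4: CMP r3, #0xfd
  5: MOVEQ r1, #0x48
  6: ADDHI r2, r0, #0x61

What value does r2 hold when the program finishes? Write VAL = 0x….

VAL = 0x79

0: ✓ CMP  NZCV=1010
1: ✓ MOVNE  r3←0x91
2: · MOVPL
3: · MOVLS
4: ✓ CMP  NZCV=1000
5: · MOVEQ
6: · ADDHI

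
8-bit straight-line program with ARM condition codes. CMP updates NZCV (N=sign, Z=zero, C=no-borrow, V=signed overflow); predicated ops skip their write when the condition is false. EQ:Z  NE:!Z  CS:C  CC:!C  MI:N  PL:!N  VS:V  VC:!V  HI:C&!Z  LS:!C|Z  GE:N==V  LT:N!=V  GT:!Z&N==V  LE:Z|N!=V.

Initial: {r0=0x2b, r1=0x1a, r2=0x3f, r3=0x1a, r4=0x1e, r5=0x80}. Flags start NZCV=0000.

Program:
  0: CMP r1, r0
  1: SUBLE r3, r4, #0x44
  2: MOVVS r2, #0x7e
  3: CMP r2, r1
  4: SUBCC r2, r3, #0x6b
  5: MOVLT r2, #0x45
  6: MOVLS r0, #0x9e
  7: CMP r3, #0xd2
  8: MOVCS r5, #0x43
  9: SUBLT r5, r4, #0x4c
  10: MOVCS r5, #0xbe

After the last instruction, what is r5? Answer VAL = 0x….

VAL = 0xbe

0: ✓ CMP  NZCV=1000
1: ✓ SUBLE  r3←0xda
2: · MOVVS
3: ✓ CMP  NZCV=0010
4: · SUBCC
5: · MOVLT
6: · MOVLS
7: ✓ CMP  NZCV=0010
8: ✓ MOVCS  r5←0x43
9: · SUBLT
10: ✓ MOVCS  r5←0xbe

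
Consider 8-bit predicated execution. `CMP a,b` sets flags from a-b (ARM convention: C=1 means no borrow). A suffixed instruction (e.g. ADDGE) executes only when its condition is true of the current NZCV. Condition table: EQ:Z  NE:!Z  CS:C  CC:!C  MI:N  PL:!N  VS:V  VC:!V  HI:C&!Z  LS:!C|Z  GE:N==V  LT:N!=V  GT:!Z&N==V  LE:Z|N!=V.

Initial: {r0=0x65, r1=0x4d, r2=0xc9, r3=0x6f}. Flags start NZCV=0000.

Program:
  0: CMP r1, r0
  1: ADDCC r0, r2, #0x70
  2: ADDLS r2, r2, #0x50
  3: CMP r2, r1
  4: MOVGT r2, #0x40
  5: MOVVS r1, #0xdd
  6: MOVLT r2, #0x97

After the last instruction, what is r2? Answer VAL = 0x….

VAL = 0x97

0: ✓ CMP  NZCV=1000
1: ✓ ADDCC  r0←0x39
2: ✓ ADDLS  r2←0x19
3: ✓ CMP  NZCV=1000
4: · MOVGT
5: · MOVVS
6: ✓ MOVLT  r2←0x97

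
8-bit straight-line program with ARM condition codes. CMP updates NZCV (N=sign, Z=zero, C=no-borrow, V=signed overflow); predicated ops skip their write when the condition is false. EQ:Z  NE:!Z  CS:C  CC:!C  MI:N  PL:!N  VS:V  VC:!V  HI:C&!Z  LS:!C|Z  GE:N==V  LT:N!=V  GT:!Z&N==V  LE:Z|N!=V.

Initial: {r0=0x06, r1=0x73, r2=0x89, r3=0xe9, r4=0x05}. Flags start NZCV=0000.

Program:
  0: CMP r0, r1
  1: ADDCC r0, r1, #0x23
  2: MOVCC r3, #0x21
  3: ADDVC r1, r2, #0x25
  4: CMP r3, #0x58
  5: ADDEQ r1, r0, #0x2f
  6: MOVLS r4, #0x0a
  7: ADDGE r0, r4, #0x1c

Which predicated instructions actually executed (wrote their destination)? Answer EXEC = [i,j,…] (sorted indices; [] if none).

0: ✓ CMP  NZCV=1000
1: ✓ ADDCC  r0←0x96
2: ✓ MOVCC  r3←0x21
3: ✓ ADDVC  r1←0xae
4: ✓ CMP  NZCV=1000
5: · ADDEQ
6: ✓ MOVLS  r4←0x0a
7: · ADDGE

EXEC = [1,2,3,6]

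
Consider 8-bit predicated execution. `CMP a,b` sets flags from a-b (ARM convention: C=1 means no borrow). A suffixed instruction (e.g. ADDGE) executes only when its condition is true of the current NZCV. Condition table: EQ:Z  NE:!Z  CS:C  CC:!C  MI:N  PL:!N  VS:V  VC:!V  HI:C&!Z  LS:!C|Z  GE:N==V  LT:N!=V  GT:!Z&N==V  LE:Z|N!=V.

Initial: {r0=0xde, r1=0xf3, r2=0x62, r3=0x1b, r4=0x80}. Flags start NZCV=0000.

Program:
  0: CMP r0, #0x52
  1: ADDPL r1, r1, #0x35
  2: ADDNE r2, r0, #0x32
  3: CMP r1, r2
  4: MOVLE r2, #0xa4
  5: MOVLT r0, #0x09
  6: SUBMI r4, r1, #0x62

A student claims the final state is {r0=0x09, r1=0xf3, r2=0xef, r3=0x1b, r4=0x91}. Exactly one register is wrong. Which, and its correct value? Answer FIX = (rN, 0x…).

FIX = (r2, 0xa4)

0: ✓ CMP  NZCV=1010
1: · ADDPL
2: ✓ ADDNE  r2←0x10
3: ✓ CMP  NZCV=1010
4: ✓ MOVLE  r2←0xa4
5: ✓ MOVLT  r0←0x09
6: ✓ SUBMI  r4←0x91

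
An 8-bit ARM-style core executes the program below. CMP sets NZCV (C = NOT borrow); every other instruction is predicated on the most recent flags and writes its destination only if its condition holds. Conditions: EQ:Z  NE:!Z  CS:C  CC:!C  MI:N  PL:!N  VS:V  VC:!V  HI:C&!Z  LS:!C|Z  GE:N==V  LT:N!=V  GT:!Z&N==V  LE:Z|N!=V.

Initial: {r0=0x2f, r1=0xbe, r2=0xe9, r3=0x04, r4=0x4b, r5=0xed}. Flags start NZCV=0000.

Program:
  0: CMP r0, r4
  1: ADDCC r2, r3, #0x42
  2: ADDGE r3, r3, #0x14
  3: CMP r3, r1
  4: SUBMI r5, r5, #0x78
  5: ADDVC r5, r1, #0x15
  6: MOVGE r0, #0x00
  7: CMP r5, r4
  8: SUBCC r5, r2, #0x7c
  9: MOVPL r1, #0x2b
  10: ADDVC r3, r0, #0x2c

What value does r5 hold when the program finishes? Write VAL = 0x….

[0] flags=1000 → (cmp)
[1] flags=1000 CC?T → r2=0x46
[2] flags=1000 GE?F → skip
[3] flags=0000 → (cmp)
[4] flags=0000 MI?F → skip
[5] flags=0000 VC?T → r5=0xd3
[6] flags=0000 GE?T → r0=0x00
[7] flags=1010 → (cmp)
[8] flags=1010 CC?F → skip
[9] flags=1010 PL?F → skip
[10] flags=1010 VC?T → r3=0x2c

VAL = 0xd3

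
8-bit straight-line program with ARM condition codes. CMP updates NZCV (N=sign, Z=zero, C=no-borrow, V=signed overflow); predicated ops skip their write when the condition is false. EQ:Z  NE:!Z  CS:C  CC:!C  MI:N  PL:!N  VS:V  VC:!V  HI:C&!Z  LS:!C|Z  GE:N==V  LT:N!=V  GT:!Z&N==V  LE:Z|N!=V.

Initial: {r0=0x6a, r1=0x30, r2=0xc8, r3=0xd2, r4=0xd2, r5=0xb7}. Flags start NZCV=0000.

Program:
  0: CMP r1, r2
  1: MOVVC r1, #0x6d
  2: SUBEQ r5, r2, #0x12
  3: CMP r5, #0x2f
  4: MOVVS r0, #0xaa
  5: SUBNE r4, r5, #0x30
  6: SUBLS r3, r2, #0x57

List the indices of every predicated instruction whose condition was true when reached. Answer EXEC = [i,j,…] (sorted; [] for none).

EXEC = [1,5]

[0] flags=0000 → (cmp)
[1] flags=0000 VC?T → r1=0x6d
[2] flags=0000 EQ?F → skip
[3] flags=1010 → (cmp)
[4] flags=1010 VS?F → skip
[5] flags=1010 NE?T → r4=0x87
[6] flags=1010 LS?F → skip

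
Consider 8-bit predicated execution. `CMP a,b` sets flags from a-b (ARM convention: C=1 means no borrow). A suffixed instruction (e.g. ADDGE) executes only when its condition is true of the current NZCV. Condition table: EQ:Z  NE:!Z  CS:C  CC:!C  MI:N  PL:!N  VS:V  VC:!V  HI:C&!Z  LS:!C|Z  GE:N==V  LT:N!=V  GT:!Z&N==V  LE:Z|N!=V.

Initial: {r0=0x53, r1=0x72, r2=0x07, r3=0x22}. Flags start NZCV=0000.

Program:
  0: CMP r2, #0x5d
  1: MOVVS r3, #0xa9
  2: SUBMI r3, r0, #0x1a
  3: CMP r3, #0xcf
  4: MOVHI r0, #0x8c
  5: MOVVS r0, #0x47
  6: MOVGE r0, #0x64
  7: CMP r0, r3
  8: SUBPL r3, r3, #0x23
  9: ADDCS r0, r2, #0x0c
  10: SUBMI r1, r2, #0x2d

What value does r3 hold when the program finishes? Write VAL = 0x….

0: ✓ CMP  NZCV=1000
1: · MOVVS
2: ✓ SUBMI  r3←0x39
3: ✓ CMP  NZCV=0000
4: · MOVHI
5: · MOVVS
6: ✓ MOVGE  r0←0x64
7: ✓ CMP  NZCV=0010
8: ✓ SUBPL  r3←0x16
9: ✓ ADDCS  r0←0x13
10: · SUBMI

VAL = 0x16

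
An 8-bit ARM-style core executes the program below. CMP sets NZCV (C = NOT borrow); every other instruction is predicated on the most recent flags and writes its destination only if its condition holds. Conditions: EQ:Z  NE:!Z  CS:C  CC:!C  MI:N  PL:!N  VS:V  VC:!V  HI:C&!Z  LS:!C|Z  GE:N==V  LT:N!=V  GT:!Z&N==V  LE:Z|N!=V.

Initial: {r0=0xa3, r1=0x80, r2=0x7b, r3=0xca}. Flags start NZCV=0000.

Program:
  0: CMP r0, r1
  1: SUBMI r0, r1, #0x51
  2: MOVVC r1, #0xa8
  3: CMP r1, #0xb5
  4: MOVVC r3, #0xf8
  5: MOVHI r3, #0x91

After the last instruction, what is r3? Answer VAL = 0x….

VAL = 0xf8

0: ✓ CMP  NZCV=0010
1: · SUBMI
2: ✓ MOVVC  r1←0xa8
3: ✓ CMP  NZCV=1000
4: ✓ MOVVC  r3←0xf8
5: · MOVHI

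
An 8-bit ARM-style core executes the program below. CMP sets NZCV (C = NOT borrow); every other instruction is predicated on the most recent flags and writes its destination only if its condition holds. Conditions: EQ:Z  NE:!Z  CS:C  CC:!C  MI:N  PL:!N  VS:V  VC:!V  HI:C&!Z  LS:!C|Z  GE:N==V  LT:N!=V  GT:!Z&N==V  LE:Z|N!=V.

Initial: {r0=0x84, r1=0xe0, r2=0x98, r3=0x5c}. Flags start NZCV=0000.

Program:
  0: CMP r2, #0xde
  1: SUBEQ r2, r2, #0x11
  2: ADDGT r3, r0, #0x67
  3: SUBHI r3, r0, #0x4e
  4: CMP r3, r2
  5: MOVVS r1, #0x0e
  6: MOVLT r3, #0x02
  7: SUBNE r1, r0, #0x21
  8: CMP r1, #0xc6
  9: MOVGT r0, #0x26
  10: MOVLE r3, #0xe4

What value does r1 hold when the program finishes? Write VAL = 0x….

VAL = 0x63

0: ✓ CMP  NZCV=1000
1: · SUBEQ
2: · ADDGT
3: · SUBHI
4: ✓ CMP  NZCV=1001
5: ✓ MOVVS  r1←0x0e
6: · MOVLT
7: ✓ SUBNE  r1←0x63
8: ✓ CMP  NZCV=1001
9: ✓ MOVGT  r0←0x26
10: · MOVLE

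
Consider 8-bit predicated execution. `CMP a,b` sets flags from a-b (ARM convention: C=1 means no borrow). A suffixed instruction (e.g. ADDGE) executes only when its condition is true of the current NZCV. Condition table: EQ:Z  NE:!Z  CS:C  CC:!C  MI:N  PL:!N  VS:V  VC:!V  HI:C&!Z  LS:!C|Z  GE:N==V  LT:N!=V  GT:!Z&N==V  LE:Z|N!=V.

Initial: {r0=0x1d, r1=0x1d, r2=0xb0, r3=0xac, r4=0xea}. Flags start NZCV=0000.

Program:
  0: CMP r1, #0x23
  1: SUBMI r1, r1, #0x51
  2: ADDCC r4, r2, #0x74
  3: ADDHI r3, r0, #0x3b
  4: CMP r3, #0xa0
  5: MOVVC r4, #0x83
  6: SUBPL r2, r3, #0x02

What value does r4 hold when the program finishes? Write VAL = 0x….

VAL = 0x83

0: ✓ CMP  NZCV=1000
1: ✓ SUBMI  r1←0xcc
2: ✓ ADDCC  r4←0x24
3: · ADDHI
4: ✓ CMP  NZCV=0010
5: ✓ MOVVC  r4←0x83
6: ✓ SUBPL  r2←0xaa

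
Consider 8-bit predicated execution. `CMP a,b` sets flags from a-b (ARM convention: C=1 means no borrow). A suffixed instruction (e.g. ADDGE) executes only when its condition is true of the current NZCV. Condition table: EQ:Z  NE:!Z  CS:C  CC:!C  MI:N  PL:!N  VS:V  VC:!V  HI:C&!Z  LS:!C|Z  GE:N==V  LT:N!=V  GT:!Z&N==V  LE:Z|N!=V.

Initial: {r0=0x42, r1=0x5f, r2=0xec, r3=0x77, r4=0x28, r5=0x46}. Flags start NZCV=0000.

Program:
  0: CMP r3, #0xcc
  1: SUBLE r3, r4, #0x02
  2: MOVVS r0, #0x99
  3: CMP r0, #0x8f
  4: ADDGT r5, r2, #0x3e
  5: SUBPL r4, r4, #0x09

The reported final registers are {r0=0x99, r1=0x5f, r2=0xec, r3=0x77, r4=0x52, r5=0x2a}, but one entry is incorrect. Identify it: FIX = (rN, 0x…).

[0] flags=1001 → (cmp)
[1] flags=1001 LE?F → skip
[2] flags=1001 VS?T → r0=0x99
[3] flags=0010 → (cmp)
[4] flags=0010 GT?T → r5=0x2a
[5] flags=0010 PL?T → r4=0x1f

FIX = (r4, 0x1f)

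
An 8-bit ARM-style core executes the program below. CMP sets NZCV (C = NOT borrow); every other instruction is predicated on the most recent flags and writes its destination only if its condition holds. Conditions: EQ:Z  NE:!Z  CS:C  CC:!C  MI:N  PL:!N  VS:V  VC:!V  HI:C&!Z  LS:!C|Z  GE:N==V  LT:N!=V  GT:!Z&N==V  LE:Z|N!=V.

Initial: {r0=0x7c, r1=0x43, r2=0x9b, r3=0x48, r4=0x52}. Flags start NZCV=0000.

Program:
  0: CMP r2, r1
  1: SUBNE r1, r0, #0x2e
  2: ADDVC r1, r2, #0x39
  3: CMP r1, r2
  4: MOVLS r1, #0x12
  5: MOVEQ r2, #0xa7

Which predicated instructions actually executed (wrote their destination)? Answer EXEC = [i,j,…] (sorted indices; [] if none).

EXEC = [1,4]

[0] flags=0011 → (cmp)
[1] flags=0011 NE?T → r1=0x4e
[2] flags=0011 VC?F → skip
[3] flags=1001 → (cmp)
[4] flags=1001 LS?T → r1=0x12
[5] flags=1001 EQ?F → skip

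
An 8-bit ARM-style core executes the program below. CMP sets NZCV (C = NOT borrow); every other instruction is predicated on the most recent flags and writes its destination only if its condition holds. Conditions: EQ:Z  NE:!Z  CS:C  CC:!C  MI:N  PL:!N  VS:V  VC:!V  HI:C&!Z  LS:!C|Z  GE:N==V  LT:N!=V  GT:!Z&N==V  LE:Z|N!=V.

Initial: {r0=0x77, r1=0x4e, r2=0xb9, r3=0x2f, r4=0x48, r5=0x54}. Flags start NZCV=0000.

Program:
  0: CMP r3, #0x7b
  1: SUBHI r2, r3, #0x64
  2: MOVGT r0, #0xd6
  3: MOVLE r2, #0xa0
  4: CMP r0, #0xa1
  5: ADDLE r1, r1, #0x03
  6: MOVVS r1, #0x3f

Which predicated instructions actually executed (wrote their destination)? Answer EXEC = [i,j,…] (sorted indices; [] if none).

EXEC = [3,6]

[0] flags=1000 → (cmp)
[1] flags=1000 HI?F → skip
[2] flags=1000 GT?F → skip
[3] flags=1000 LE?T → r2=0xa0
[4] flags=1001 → (cmp)
[5] flags=1001 LE?F → skip
[6] flags=1001 VS?T → r1=0x3f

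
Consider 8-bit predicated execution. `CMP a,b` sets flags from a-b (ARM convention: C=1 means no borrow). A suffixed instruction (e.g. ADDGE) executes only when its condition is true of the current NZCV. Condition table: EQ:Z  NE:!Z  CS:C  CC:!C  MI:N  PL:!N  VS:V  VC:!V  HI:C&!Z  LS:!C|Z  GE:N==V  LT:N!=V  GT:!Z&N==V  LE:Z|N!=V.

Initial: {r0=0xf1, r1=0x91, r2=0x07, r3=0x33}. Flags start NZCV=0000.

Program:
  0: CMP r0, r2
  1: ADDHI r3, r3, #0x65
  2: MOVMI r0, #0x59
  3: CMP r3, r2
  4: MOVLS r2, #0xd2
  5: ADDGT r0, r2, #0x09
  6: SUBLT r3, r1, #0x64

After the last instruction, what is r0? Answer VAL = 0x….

0: ✓ CMP  NZCV=1010
1: ✓ ADDHI  r3←0x98
2: ✓ MOVMI  r0←0x59
3: ✓ CMP  NZCV=1010
4: · MOVLS
5: · ADDGT
6: ✓ SUBLT  r3←0x2d

VAL = 0x59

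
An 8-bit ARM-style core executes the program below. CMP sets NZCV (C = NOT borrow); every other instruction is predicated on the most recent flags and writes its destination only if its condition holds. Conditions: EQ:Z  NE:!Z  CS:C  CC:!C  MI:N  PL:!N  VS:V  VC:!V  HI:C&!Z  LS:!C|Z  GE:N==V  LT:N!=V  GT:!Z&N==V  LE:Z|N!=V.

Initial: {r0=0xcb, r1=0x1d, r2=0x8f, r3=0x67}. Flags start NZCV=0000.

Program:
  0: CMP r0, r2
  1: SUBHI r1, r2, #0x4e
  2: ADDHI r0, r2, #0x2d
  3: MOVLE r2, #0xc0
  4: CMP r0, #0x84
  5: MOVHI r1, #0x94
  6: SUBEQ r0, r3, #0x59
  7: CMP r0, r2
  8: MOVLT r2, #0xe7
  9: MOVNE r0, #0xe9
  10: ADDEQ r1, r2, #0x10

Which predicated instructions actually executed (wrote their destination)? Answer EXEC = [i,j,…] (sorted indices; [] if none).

0: ✓ CMP  NZCV=0010
1: ✓ SUBHI  r1←0x41
2: ✓ ADDHI  r0←0xbc
3: · MOVLE
4: ✓ CMP  NZCV=0010
5: ✓ MOVHI  r1←0x94
6: · SUBEQ
7: ✓ CMP  NZCV=0010
8: · MOVLT
9: ✓ MOVNE  r0←0xe9
10: · ADDEQ

EXEC = [1,2,5,9]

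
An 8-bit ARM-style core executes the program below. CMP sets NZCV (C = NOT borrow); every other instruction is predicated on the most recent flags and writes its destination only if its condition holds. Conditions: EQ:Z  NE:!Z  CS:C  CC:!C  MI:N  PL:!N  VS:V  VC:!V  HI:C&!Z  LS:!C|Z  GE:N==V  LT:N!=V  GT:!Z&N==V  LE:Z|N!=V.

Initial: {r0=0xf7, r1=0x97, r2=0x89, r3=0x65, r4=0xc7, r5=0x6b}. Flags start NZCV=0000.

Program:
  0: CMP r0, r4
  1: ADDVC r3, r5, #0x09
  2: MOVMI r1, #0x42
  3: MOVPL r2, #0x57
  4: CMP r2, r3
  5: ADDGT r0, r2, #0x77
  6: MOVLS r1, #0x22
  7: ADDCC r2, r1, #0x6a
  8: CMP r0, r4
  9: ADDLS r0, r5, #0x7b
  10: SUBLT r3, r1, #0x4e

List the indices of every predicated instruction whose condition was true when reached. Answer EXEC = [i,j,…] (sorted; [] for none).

[0] flags=0010 → (cmp)
[1] flags=0010 VC?T → r3=0x74
[2] flags=0010 MI?F → skip
[3] flags=0010 PL?T → r2=0x57
[4] flags=1000 → (cmp)
[5] flags=1000 GT?F → skip
[6] flags=1000 LS?T → r1=0x22
[7] flags=1000 CC?T → r2=0x8c
[8] flags=0010 → (cmp)
[9] flags=0010 LS?F → skip
[10] flags=0010 LT?F → skip

EXEC = [1,3,6,7]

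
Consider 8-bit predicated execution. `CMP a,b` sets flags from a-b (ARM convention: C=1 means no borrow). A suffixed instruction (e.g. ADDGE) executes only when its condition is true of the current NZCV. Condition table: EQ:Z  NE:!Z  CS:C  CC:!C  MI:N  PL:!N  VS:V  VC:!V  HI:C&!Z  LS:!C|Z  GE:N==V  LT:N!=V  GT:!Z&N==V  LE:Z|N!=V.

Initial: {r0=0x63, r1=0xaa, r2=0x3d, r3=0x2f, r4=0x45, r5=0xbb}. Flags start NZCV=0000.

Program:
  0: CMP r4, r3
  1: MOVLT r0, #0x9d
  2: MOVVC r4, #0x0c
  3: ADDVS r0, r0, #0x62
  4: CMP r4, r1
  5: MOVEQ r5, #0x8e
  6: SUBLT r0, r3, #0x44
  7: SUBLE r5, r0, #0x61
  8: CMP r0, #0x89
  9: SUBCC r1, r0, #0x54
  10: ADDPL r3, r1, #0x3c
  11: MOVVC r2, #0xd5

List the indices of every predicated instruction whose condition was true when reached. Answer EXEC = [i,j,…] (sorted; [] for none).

EXEC = [2,9]

[0] flags=0010 → (cmp)
[1] flags=0010 LT?F → skip
[2] flags=0010 VC?T → r4=0x0c
[3] flags=0010 VS?F → skip
[4] flags=0000 → (cmp)
[5] flags=0000 EQ?F → skip
[6] flags=0000 LT?F → skip
[7] flags=0000 LE?F → skip
[8] flags=1001 → (cmp)
[9] flags=1001 CC?T → r1=0x0f
[10] flags=1001 PL?F → skip
[11] flags=1001 VC?F → skip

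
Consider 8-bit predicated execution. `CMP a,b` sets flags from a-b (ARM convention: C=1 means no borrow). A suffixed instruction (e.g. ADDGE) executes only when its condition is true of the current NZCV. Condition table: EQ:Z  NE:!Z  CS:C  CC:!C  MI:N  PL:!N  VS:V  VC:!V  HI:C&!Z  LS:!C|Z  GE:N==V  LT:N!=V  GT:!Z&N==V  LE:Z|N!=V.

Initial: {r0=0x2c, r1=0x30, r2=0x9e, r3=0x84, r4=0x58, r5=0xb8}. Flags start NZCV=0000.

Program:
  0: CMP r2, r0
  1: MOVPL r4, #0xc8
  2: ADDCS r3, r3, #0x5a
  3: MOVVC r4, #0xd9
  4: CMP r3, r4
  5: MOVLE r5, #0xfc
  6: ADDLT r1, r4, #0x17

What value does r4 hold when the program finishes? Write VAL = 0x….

[0] flags=0011 → (cmp)
[1] flags=0011 PL?T → r4=0xc8
[2] flags=0011 CS?T → r3=0xde
[3] flags=0011 VC?F → skip
[4] flags=0010 → (cmp)
[5] flags=0010 LE?F → skip
[6] flags=0010 LT?F → skip

VAL = 0xc8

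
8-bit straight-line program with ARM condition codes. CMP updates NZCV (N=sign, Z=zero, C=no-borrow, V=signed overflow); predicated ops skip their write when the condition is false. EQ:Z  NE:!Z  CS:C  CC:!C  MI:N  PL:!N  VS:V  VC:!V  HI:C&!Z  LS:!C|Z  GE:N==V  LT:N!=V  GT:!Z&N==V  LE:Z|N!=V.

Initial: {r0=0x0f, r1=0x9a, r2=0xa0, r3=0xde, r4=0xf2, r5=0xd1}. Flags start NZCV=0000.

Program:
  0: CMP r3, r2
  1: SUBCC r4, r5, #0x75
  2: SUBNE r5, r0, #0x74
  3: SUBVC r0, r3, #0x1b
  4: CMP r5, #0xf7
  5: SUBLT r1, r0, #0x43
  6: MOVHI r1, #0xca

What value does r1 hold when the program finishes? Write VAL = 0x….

VAL = 0x80

0: ✓ CMP  NZCV=0010
1: · SUBCC
2: ✓ SUBNE  r5←0x9b
3: ✓ SUBVC  r0←0xc3
4: ✓ CMP  NZCV=1000
5: ✓ SUBLT  r1←0x80
6: · MOVHI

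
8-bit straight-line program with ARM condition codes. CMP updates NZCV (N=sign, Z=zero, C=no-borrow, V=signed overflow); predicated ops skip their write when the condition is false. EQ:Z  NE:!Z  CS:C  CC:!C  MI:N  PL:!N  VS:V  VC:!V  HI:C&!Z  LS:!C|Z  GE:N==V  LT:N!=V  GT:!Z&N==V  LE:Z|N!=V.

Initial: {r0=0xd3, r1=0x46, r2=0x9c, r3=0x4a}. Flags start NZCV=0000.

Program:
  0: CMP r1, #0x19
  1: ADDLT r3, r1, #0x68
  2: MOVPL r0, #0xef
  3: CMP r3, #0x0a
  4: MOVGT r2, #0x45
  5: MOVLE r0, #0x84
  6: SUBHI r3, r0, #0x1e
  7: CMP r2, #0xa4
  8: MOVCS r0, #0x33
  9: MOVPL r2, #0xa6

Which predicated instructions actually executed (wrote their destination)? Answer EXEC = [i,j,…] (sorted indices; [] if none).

0: ✓ CMP  NZCV=0010
1: · ADDLT
2: ✓ MOVPL  r0←0xef
3: ✓ CMP  NZCV=0010
4: ✓ MOVGT  r2←0x45
5: · MOVLE
6: ✓ SUBHI  r3←0xd1
7: ✓ CMP  NZCV=1001
8: · MOVCS
9: · MOVPL

EXEC = [2,4,6]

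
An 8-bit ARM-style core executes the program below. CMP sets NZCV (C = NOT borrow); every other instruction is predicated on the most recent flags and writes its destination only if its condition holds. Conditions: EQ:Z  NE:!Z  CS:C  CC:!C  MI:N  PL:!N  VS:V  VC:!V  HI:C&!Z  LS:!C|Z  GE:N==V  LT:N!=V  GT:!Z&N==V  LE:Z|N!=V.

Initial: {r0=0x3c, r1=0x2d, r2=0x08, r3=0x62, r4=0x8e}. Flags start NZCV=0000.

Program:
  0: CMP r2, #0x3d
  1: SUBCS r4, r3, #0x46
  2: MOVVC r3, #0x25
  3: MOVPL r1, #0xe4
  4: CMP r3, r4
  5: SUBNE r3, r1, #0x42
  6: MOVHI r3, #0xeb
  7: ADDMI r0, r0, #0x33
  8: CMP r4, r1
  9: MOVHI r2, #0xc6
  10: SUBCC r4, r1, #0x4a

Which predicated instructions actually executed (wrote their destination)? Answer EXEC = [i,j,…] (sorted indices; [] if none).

0: ✓ CMP  NZCV=1000
1: · SUBCS
2: ✓ MOVVC  r3←0x25
3: · MOVPL
4: ✓ CMP  NZCV=1001
5: ✓ SUBNE  r3←0xeb
6: · MOVHI
7: ✓ ADDMI  r0←0x6f
8: ✓ CMP  NZCV=0011
9: ✓ MOVHI  r2←0xc6
10: · SUBCC

EXEC = [2,5,7,9]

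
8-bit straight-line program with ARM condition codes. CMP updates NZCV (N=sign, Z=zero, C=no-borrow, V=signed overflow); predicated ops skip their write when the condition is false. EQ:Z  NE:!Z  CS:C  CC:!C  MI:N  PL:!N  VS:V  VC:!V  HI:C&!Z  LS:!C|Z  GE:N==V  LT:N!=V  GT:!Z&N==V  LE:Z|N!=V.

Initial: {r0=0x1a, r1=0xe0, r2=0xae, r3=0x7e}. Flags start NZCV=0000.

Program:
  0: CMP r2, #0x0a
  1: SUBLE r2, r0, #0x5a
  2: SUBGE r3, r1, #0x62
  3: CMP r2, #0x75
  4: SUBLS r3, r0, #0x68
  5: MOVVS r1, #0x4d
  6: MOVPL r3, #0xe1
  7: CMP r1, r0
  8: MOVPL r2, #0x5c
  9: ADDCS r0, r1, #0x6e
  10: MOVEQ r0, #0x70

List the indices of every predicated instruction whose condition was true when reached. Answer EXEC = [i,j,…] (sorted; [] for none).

0: ✓ CMP  NZCV=1010
1: ✓ SUBLE  r2←0xc0
2: · SUBGE
3: ✓ CMP  NZCV=0011
4: · SUBLS
5: ✓ MOVVS  r1←0x4d
6: ✓ MOVPL  r3←0xe1
7: ✓ CMP  NZCV=0010
8: ✓ MOVPL  r2←0x5c
9: ✓ ADDCS  r0←0xbb
10: · MOVEQ

EXEC = [1,5,6,8,9]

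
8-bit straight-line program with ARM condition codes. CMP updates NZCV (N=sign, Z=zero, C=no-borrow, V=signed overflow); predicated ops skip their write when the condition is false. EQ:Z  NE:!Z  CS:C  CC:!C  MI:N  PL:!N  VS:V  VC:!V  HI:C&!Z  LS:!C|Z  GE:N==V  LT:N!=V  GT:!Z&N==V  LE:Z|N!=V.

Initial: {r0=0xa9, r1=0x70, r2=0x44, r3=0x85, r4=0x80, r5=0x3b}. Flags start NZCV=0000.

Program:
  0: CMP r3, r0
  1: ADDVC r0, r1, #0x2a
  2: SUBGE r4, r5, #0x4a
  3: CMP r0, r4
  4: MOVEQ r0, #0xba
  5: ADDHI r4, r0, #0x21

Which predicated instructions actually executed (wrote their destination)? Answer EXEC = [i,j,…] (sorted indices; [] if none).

0: ✓ CMP  NZCV=1000
1: ✓ ADDVC  r0←0x9a
2: · SUBGE
3: ✓ CMP  NZCV=0010
4: · MOVEQ
5: ✓ ADDHI  r4←0xbb

EXEC = [1,5]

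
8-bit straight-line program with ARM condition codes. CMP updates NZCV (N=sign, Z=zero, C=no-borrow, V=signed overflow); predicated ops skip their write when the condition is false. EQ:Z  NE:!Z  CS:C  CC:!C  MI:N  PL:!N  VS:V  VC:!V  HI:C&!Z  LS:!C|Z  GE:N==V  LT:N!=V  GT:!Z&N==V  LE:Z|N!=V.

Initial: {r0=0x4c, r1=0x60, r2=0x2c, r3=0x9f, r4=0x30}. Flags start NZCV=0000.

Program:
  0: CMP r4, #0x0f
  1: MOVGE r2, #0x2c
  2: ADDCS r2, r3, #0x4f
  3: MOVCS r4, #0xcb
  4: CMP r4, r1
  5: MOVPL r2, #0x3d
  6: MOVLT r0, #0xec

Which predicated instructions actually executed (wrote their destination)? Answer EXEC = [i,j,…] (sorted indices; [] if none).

EXEC = [1,2,3,5,6]

0: ✓ CMP  NZCV=0010
1: ✓ MOVGE  r2←0x2c
2: ✓ ADDCS  r2←0xee
3: ✓ MOVCS  r4←0xcb
4: ✓ CMP  NZCV=0011
5: ✓ MOVPL  r2←0x3d
6: ✓ MOVLT  r0←0xec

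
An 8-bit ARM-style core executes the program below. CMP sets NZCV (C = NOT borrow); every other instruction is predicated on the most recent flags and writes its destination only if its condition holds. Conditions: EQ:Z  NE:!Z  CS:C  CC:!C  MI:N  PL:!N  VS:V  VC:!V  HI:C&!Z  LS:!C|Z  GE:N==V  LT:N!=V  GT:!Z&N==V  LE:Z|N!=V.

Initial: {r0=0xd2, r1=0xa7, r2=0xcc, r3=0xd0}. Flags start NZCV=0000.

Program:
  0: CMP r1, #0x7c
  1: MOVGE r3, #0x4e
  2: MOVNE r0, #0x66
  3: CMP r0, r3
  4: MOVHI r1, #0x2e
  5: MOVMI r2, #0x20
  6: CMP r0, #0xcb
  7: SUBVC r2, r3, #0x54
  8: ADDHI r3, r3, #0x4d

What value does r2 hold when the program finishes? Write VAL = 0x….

VAL = 0x20

[0] flags=0011 → (cmp)
[1] flags=0011 GE?F → skip
[2] flags=0011 NE?T → r0=0x66
[3] flags=1001 → (cmp)
[4] flags=1001 HI?F → skip
[5] flags=1001 MI?T → r2=0x20
[6] flags=1001 → (cmp)
[7] flags=1001 VC?F → skip
[8] flags=1001 HI?F → skip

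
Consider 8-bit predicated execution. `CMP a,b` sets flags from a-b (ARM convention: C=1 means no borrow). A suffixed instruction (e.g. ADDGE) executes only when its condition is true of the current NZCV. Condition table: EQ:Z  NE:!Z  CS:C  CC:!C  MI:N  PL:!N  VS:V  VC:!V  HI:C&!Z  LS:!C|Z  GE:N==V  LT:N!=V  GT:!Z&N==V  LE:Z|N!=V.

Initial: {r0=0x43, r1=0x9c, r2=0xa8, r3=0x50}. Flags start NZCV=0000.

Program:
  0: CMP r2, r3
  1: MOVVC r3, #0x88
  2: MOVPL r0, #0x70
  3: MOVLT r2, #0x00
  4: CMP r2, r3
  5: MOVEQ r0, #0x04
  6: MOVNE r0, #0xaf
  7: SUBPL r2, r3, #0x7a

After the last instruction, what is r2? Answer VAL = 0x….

[0] flags=0011 → (cmp)
[1] flags=0011 VC?F → skip
[2] flags=0011 PL?T → r0=0x70
[3] flags=0011 LT?T → r2=0x00
[4] flags=1000 → (cmp)
[5] flags=1000 EQ?F → skip
[6] flags=1000 NE?T → r0=0xaf
[7] flags=1000 PL?F → skip

VAL = 0x00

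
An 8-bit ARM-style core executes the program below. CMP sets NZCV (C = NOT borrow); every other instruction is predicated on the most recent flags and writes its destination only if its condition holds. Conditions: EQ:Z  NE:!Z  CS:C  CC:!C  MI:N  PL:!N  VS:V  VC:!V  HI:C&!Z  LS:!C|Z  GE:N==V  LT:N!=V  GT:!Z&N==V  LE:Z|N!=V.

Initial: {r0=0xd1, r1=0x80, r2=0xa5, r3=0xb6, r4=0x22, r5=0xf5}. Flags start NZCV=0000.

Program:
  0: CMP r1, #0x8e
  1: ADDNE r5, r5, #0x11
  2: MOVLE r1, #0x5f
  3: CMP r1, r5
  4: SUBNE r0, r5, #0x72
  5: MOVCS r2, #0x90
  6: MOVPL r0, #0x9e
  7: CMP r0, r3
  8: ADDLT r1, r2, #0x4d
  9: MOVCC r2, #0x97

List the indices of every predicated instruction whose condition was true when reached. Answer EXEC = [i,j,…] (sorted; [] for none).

0: ✓ CMP  NZCV=1000
1: ✓ ADDNE  r5←0x06
2: ✓ MOVLE  r1←0x5f
3: ✓ CMP  NZCV=0010
4: ✓ SUBNE  r0←0x94
5: ✓ MOVCS  r2←0x90
6: ✓ MOVPL  r0←0x9e
7: ✓ CMP  NZCV=1000
8: ✓ ADDLT  r1←0xdd
9: ✓ MOVCC  r2←0x97

EXEC = [1,2,4,5,6,8,9]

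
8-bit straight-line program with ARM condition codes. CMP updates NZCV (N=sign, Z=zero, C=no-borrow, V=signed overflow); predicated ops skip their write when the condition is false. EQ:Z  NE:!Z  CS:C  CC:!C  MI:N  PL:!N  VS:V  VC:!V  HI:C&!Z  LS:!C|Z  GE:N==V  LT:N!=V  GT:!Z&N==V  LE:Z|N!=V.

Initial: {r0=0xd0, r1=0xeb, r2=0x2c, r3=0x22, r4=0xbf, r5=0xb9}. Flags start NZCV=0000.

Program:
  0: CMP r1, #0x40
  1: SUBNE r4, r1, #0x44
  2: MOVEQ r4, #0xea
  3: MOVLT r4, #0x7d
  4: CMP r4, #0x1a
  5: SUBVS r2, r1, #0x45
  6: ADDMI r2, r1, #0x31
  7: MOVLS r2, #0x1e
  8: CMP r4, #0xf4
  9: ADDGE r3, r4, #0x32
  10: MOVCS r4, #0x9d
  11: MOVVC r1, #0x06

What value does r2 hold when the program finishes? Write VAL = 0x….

VAL = 0x2c

0: ✓ CMP  NZCV=1010
1: ✓ SUBNE  r4←0xa7
2: · MOVEQ
3: ✓ MOVLT  r4←0x7d
4: ✓ CMP  NZCV=0010
5: · SUBVS
6: · ADDMI
7: · MOVLS
8: ✓ CMP  NZCV=1001
9: ✓ ADDGE  r3←0xaf
10: · MOVCS
11: · MOVVC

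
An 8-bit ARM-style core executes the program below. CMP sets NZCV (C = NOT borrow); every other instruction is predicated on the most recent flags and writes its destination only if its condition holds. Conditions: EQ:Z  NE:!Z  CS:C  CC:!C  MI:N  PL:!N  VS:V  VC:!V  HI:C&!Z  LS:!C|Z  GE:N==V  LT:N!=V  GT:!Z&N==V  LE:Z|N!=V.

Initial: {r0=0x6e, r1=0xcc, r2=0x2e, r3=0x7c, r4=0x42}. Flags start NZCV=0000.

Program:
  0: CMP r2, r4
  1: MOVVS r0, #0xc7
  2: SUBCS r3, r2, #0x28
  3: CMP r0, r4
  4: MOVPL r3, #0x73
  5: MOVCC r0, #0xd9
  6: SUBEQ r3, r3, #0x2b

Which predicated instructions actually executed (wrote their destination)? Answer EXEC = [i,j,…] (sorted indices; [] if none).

0: ✓ CMP  NZCV=1000
1: · MOVVS
2: · SUBCS
3: ✓ CMP  NZCV=0010
4: ✓ MOVPL  r3←0x73
5: · MOVCC
6: · SUBEQ

EXEC = [4]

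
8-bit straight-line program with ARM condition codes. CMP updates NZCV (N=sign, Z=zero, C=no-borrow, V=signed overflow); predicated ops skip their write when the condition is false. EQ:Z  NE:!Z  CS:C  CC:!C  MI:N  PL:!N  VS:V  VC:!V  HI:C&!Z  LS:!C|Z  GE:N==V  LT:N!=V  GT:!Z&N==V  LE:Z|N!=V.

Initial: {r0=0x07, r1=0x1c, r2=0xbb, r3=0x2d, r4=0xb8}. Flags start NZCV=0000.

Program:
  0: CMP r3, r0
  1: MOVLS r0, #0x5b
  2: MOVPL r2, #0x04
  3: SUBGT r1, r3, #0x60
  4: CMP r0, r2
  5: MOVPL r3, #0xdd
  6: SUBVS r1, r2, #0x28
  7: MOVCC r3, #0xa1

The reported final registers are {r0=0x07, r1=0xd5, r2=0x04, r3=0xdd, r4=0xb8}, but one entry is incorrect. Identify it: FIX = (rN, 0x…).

[0] flags=0010 → (cmp)
[1] flags=0010 LS?F → skip
[2] flags=0010 PL?T → r2=0x04
[3] flags=0010 GT?T → r1=0xcd
[4] flags=0010 → (cmp)
[5] flags=0010 PL?T → r3=0xdd
[6] flags=0010 VS?F → skip
[7] flags=0010 CC?F → skip

FIX = (r1, 0xcd)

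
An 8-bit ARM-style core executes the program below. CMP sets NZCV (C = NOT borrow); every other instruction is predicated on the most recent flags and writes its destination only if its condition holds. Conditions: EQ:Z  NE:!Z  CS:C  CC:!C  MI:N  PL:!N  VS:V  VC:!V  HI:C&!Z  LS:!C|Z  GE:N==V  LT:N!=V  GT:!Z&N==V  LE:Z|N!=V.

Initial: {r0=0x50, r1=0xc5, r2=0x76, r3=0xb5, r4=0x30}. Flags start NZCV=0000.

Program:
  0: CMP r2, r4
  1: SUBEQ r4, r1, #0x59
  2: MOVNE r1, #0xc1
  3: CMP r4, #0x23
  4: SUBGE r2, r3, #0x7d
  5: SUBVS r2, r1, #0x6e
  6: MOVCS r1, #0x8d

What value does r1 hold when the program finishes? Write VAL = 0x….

VAL = 0x8d

0: ✓ CMP  NZCV=0010
1: · SUBEQ
2: ✓ MOVNE  r1←0xc1
3: ✓ CMP  NZCV=0010
4: ✓ SUBGE  r2←0x38
5: · SUBVS
6: ✓ MOVCS  r1←0x8d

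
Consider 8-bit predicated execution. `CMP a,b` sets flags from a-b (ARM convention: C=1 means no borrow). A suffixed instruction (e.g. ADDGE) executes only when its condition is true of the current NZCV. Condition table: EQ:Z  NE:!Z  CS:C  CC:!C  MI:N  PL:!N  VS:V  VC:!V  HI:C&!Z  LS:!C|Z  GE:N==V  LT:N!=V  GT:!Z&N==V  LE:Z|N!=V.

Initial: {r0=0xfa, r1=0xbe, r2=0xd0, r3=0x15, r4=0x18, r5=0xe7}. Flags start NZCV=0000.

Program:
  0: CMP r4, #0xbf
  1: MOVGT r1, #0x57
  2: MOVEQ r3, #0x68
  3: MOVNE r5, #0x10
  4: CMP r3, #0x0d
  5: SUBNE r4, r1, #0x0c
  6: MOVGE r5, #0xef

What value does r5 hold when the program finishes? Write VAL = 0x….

VAL = 0xef

[0] flags=0000 → (cmp)
[1] flags=0000 GT?T → r1=0x57
[2] flags=0000 EQ?F → skip
[3] flags=0000 NE?T → r5=0x10
[4] flags=0010 → (cmp)
[5] flags=0010 NE?T → r4=0x4b
[6] flags=0010 GE?T → r5=0xef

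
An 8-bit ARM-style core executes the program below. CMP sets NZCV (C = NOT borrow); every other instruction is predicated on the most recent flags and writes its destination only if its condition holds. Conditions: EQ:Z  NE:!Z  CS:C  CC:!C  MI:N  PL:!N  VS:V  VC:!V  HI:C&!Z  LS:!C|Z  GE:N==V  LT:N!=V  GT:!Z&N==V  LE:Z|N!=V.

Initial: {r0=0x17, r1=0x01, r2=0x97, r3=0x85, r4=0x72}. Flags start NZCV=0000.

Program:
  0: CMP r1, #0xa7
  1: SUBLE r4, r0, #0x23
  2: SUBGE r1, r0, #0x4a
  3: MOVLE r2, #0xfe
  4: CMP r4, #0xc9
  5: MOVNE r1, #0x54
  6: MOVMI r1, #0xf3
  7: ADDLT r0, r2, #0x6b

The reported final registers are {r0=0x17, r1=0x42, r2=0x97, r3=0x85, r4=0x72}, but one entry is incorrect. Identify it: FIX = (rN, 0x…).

FIX = (r1, 0xf3)

0: ✓ CMP  NZCV=0000
1: · SUBLE
2: ✓ SUBGE  r1←0xcd
3: · MOVLE
4: ✓ CMP  NZCV=1001
5: ✓ MOVNE  r1←0x54
6: ✓ MOVMI  r1←0xf3
7: · ADDLT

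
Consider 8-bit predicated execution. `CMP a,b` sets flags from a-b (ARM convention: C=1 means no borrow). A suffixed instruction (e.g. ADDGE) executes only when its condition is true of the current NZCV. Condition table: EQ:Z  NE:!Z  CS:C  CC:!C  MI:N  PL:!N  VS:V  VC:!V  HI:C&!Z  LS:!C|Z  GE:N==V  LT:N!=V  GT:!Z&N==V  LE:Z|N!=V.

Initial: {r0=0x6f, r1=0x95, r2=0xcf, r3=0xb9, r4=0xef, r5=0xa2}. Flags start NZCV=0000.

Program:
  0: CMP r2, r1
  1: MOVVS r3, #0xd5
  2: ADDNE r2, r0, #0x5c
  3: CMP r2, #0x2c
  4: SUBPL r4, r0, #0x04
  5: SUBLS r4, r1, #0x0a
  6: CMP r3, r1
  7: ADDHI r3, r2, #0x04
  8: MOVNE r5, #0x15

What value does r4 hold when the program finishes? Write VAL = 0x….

[0] flags=0010 → (cmp)
[1] flags=0010 VS?F → skip
[2] flags=0010 NE?T → r2=0xcb
[3] flags=1010 → (cmp)
[4] flags=1010 PL?F → skip
[5] flags=1010 LS?F → skip
[6] flags=0010 → (cmp)
[7] flags=0010 HI?T → r3=0xcf
[8] flags=0010 NE?T → r5=0x15

VAL = 0xef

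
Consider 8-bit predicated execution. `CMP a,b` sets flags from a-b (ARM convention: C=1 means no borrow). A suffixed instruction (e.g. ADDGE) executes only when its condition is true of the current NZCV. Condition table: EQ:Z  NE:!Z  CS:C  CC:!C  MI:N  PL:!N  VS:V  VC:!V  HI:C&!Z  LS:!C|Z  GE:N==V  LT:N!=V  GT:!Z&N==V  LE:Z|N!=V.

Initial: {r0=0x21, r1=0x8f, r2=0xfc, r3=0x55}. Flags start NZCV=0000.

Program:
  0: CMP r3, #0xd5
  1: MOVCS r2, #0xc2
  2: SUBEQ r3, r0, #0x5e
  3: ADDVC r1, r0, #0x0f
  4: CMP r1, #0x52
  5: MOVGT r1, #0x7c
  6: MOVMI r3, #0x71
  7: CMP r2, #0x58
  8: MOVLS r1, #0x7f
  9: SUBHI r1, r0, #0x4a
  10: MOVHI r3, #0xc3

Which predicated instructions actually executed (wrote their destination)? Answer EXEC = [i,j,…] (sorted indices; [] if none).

EXEC = [9,10]

[0] flags=1001 → (cmp)
[1] flags=1001 CS?F → skip
[2] flags=1001 EQ?F → skip
[3] flags=1001 VC?F → skip
[4] flags=0011 → (cmp)
[5] flags=0011 GT?F → skip
[6] flags=0011 MI?F → skip
[7] flags=1010 → (cmp)
[8] flags=1010 LS?F → skip
[9] flags=1010 HI?T → r1=0xd7
[10] flags=1010 HI?T → r3=0xc3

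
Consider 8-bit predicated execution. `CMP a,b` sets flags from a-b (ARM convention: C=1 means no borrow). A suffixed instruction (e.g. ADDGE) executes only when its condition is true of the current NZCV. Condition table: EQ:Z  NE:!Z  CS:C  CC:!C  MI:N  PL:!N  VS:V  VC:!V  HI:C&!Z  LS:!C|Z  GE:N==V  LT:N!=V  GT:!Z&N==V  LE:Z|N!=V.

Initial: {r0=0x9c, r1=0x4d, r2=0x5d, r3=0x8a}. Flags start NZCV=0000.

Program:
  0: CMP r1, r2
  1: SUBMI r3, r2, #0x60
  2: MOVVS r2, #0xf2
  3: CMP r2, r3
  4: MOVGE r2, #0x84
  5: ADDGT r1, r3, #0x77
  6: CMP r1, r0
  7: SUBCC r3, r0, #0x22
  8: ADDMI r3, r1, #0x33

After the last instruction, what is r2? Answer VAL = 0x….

VAL = 0x84

[0] flags=1000 → (cmp)
[1] flags=1000 MI?T → r3=0xfd
[2] flags=1000 VS?F → skip
[3] flags=0000 → (cmp)
[4] flags=0000 GE?T → r2=0x84
[5] flags=0000 GT?T → r1=0x74
[6] flags=1001 → (cmp)
[7] flags=1001 CC?T → r3=0x7a
[8] flags=1001 MI?T → r3=0xa7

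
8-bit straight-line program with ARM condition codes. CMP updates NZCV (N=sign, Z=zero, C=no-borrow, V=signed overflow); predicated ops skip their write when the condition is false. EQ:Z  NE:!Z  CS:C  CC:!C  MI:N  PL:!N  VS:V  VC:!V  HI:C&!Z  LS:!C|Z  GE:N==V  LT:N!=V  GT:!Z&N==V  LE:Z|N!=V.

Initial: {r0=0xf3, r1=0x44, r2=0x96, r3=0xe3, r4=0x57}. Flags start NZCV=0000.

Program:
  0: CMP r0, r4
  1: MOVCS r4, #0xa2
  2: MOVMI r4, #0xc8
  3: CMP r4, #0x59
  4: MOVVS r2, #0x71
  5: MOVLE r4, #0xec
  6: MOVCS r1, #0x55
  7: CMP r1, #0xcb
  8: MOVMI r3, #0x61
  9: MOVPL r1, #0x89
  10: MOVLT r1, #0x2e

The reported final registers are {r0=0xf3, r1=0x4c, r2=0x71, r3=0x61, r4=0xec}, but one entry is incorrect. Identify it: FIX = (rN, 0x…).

FIX = (r1, 0x55)

0: ✓ CMP  NZCV=1010
1: ✓ MOVCS  r4←0xa2
2: ✓ MOVMI  r4←0xc8
3: ✓ CMP  NZCV=0011
4: ✓ MOVVS  r2←0x71
5: ✓ MOVLE  r4←0xec
6: ✓ MOVCS  r1←0x55
7: ✓ CMP  NZCV=1001
8: ✓ MOVMI  r3←0x61
9: · MOVPL
10: · MOVLT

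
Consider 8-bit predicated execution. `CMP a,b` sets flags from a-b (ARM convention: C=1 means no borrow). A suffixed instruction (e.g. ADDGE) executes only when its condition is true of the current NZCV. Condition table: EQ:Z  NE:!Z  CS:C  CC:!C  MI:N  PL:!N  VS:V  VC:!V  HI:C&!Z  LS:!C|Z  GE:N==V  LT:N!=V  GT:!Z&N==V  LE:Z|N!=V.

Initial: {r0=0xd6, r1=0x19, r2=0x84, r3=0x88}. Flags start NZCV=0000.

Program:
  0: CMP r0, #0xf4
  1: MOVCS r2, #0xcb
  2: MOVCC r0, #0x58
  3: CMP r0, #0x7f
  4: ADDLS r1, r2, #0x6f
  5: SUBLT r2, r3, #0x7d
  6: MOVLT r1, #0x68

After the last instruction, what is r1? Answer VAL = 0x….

VAL = 0x68

0: ✓ CMP  NZCV=1000
1: · MOVCS
2: ✓ MOVCC  r0←0x58
3: ✓ CMP  NZCV=1000
4: ✓ ADDLS  r1←0xf3
5: ✓ SUBLT  r2←0x0b
6: ✓ MOVLT  r1←0x68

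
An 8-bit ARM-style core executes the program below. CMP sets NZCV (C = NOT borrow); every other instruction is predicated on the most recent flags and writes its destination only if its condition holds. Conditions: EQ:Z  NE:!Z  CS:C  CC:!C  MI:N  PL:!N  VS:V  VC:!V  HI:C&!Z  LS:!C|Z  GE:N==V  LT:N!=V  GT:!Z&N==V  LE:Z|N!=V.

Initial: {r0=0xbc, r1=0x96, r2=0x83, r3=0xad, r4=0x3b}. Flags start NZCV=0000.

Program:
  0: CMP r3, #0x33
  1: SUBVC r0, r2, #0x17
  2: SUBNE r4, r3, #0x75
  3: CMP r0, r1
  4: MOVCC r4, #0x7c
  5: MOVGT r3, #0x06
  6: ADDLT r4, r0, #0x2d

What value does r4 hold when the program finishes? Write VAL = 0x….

0: ✓ CMP  NZCV=0011
1: · SUBVC
2: ✓ SUBNE  r4←0x38
3: ✓ CMP  NZCV=0010
4: · MOVCC
5: ✓ MOVGT  r3←0x06
6: · ADDLT

VAL = 0x38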